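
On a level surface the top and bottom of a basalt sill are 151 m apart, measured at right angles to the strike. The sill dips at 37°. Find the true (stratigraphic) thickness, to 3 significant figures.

True thickness t = w · sin(dip) = 151 × sin 37°
t = 151 × 0.6018 = 90.874 m

90.9 m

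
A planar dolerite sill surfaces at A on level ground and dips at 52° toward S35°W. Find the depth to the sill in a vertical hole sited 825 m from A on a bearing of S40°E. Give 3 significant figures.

273 m

The hole lies 75° from the dip direction, so the down-dip offset is 825 × cos 75° = 213.53 m.
Depth = down-dip offset × tan(dip) = 213.53 × tan 52° = 213.53 × 1.2799
Depth = 273.30 m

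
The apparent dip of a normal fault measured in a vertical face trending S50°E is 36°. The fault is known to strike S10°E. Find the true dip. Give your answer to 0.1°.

The section is 40° from the strike.
tan(true dip) = tan 36° / sin 40° = 1.1303
true dip = arctan 1.1303 = 48.50°

48.5°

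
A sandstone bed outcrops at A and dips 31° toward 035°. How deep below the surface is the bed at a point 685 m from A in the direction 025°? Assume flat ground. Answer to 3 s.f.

The hole lies 10° from the dip direction, so the down-dip offset is 685 × cos 10° = 674.59 m.
Depth = down-dip offset × tan(dip) = 674.59 × tan 31° = 674.59 × 0.6009
Depth = 405.34 m

405 m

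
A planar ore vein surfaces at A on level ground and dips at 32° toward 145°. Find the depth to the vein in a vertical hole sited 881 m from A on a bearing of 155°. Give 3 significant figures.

The hole lies 10° from the dip direction, so the down-dip offset is 881 × cos 10° = 867.62 m.
Depth = down-dip offset × tan(dip) = 867.62 × tan 32° = 867.62 × 0.6249
Depth = 542.15 m

542 m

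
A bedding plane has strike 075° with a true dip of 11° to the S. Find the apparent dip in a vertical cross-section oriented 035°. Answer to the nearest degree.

The section lies 40° from the strike.
tan(apparent dip) = tan 11° · sin 40° = 0.1249
α = arctan(0.1249) = 7.12°

7°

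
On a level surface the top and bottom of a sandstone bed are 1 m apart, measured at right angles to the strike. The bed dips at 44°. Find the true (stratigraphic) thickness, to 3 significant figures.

0.695 m

True thickness t = w · sin(dip) = 1 × sin 44°
t = 1 × 0.6947 = 0.695 m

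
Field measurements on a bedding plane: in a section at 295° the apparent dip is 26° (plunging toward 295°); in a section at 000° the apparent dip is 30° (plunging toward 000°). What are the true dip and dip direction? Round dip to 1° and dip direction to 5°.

The two traces are lines in the plane: v₁ = (sin 295°·cos 26°, cos 295°·cos 26°, −sin 26°), v₂ = (sin 0°·cos 30°, cos 0°·cos 30°, −sin 30°).
The plane normal is n = v₁ × v₂ ∝ (-0.190, 0.407, 0.705).
Dip δ = arctan(|n_h|/n_z) = arctan(0.449/0.705) = 32.5°.
The horizontal component of n points toward azimuth atan2(n_x, n_y) = 335°, the dip direction.

true dip 32°, dip direction 335°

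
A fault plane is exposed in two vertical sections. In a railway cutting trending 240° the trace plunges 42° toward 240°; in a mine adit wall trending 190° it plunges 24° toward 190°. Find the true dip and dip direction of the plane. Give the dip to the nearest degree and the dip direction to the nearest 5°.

The two traces are lines in the plane: v₁ = (sin 240°·cos 42°, cos 240°·cos 42°, −sin 42°), v₂ = (sin 190°·cos 24°, cos 190°·cos 24°, −sin 24°).
Cross product v₁ × v₂ gives the pole to the plane: n ∝ (-0.451, -0.156, 0.520).
True dip = arccos(n_z / |n|) = arccos(0.7370) = 42.5°.
The horizontal component of n points toward azimuth atan2(n_x, n_y) = 251°, the dip direction.

true dip 43°, dip direction 250°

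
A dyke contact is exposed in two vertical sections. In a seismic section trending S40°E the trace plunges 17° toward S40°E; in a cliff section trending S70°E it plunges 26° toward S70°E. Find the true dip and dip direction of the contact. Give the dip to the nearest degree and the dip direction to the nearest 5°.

true dip 28°, dip direction 085°

Each apparent-dip line lies in the plane. As unit vectors (x east, y north, z up), v₁ plunges 17°→S40°E and v₂ plunges 26°→S70°E.
The plane normal is n = v₁ × v₂ ∝ (0.231, 0.023, 0.430).
tan δ = √(n_x²+n_y²)/n_z = 0.232/0.430, so δ = 28.4°.
Dip direction = atan2(0.231, 0.023) = 84° (azimuth of n's horizontal projection).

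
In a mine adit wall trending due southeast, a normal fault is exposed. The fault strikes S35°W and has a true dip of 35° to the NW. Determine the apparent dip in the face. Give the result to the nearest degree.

Angle between strike (S35°W) and section (due southeast): β = 80°.
tan(apparent dip) = tan 35° · sin 80° = 0.6896
apparent dip = arctan 0.6896 = 34.59°

35°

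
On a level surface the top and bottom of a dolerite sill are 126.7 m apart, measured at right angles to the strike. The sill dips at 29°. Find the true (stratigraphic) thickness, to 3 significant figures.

61.4 m

True thickness t = w · sin(dip) = 126.7 × sin 29°
t = 126.7 × 0.4848 = 61.425 m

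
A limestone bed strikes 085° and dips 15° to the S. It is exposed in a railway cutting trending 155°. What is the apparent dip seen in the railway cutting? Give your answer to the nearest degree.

The section lies 70° from the strike.
tan α = tan 15° × sin 70° = 0.2679 × 0.9397 = 0.2518
α = arctan(0.2518) = 14.13°

14°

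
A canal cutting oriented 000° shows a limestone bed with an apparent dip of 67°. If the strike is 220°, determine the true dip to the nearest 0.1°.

74.7°

The section is 40° from the strike.
tan δ = tan α / sin β = tan 67° / sin 40° = 2.3559 / 0.6428 = 3.6651
true dip = arctan 3.6651 = 74.74°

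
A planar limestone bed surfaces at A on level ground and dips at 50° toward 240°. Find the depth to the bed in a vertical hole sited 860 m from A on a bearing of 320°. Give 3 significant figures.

The hole lies 80° from the dip direction, so the down-dip offset is 860 × cos 80° = 149.34 m.
Depth = down-dip offset × tan(dip) = 149.34 × tan 50° = 149.34 × 1.1918
Depth = 177.97 m

178 m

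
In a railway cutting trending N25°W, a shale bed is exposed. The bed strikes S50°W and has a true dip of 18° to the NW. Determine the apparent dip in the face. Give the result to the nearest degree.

Angle between strike (S50°W) and section (N25°W): β = 75°.
tan(apparent dip) = tan 18° · sin 75° = 0.3138
α = arctan(0.3138) = 17.42°

17°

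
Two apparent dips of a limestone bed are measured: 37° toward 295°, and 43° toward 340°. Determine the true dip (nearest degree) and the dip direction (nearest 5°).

true dip 43°, dip direction 330°

Each apparent-dip line lies in the plane. As unit vectors (x east, y north, z up), v₁ plunges 37°→295° and v₂ plunges 43°→340°.
The plane normal is n = v₁ × v₂ ∝ (-0.183, 0.343, 0.413).
Dip δ = arctan(|n_h|/n_z) = arctan(0.389/0.413) = 43.3°.
Dip direction = atan2(-0.183, 0.343) = 332° (azimuth of n's horizontal projection).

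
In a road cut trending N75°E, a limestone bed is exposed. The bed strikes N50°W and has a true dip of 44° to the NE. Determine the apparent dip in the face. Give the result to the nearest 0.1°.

38.3°

Angle between strike (N50°W) and section (N75°E): β = 55°.
tan α = tan 44° × sin 55° = 0.9657 × 0.8192 = 0.7910
apparent dip = arctan 0.7910 = 38.35°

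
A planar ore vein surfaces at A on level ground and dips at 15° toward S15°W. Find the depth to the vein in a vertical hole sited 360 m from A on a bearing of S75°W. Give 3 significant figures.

48.2 m

The hole lies 60° from the dip direction, so the down-dip offset is 360 × cos 60° = 180.00 m.
Depth = down-dip offset × tan(dip) = 180.00 × tan 15° = 180.00 × 0.2679
Depth = 48.23 m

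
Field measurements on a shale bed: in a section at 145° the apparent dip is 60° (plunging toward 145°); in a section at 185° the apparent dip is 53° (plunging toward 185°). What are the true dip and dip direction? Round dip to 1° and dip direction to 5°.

true dip 60°, dip direction 145°

Each apparent-dip line lies in the plane. As unit vectors (x east, y north, z up), v₁ plunges 60°→145° and v₂ plunges 53°→185°.
The plane normal is n = v₁ × v₂ ∝ (0.192, -0.274, 0.193).
True dip = arccos(n_z / |n|) = arccos(0.5000) = 60.0°.
Dip direction = atan2(0.192, -0.274) = 145° (azimuth of n's horizontal projection).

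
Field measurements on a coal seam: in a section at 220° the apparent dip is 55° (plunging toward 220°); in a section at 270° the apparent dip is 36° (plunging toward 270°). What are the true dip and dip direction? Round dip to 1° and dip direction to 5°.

Represent each trace as a vector plunging at its apparent dip toward its trend (east-north-up frame): v₁ = (-0.369, -0.439, -0.819), v₂ = (-0.809, -0.000, -0.588).
The plane normal is n = v₁ × v₂ ∝ (-0.258, -0.446, 0.355).
True dip = arccos(n_z / |n|) = arccos(0.5678) = 55.4°.
The horizontal component of n points toward azimuth atan2(n_x, n_y) = 210°, the dip direction.

true dip 55°, dip direction 210°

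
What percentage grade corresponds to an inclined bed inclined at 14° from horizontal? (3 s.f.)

24.9%

grade % = 100 × tan 14° = 100 × 0.2493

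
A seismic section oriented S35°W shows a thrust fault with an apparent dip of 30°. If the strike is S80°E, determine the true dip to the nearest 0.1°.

The section is 65° from the strike.
tan(true dip) = tan 30° / sin 65° = 0.6370
true dip = arctan 0.6370 = 32.50°

32.5°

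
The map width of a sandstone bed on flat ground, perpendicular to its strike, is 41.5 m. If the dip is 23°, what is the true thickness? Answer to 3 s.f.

True thickness t = w · sin(dip) = 41.5 × sin 23°
t = 41.5 × 0.3907 = 16.215 m

16.2 m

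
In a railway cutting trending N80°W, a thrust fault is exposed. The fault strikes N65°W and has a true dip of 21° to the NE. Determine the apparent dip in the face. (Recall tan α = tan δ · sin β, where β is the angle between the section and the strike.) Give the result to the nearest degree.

6°

The strike is N65°W and the section trends N80°W; the acute angle between them is β = 15°.
tan α = tan 21° × sin 15° = 0.3839 × 0.2588 = 0.0994
α = arctan(0.0994) = 5.67°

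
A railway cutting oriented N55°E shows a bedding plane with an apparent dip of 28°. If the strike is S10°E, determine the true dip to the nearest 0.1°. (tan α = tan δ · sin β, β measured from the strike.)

β = acute angle between strike S10°E and section N55°E = 65°.
tan δ = tan α / sin β = tan 28° / sin 65° = 0.5317 / 0.9063 = 0.5867
true dip = arctan 0.5867 = 30.40°

30.4°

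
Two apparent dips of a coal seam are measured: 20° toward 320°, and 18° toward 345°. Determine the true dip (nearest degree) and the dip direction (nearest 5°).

Represent each trace as a vector plunging at its apparent dip toward its trend (east-north-up frame): v₁ = (-0.604, 0.720, -0.342), v₂ = (-0.246, 0.919, -0.309).
Cross product v₁ × v₂ gives the pole to the plane: n ∝ (-0.092, 0.102, 0.378).
tan δ = √(n_x²+n_y²)/n_z = 0.138/0.378, so δ = 20.0°.
Dip direction = azimuth of (n_x, n_y) = atan2(-0.092, 0.102) = 318°.

true dip 20°, dip direction 320°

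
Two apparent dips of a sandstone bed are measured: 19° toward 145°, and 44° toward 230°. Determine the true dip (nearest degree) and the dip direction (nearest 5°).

true dip 45°, dip direction 215°

Each apparent-dip line lies in the plane. As unit vectors (x east, y north, z up), v₁ plunges 19°→145° and v₂ plunges 44°→230°.
The plane normal is n = v₁ × v₂ ∝ (-0.387, -0.556, 0.678).
tan δ = √(n_x²+n_y²)/n_z = 0.678/0.678, so δ = 45.0°.
The horizontal component of n points toward azimuth atan2(n_x, n_y) = 215°, the dip direction.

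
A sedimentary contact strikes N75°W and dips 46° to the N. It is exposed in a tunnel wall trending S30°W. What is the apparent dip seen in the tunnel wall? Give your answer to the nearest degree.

45°

Angle between strike (N75°W) and section (S30°W): β = 75°.
tan(apparent dip) = tan 46° · sin 75° = 1.0002
apparent dip = arctan 1.0002 = 45.01°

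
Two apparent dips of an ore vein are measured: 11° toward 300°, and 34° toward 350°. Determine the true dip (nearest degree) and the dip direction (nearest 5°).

Each apparent-dip line lies in the plane. As unit vectors (x east, y north, z up), v₁ plunges 11°→300° and v₂ plunges 34°→350°.
n = v₁ × v₂ = (0.119, 0.448, 0.623) (taken with n_z > 0).
tan δ = √(n_x²+n_y²)/n_z = 0.463/0.623, so δ = 36.6°.
Dip direction = atan2(0.119, 0.448) = 15° (azimuth of n's horizontal projection).

true dip 37°, dip direction 015°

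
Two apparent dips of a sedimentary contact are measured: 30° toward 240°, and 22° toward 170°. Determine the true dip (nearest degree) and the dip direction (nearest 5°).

true dip 32°, dip direction 220°

Represent each trace as a vector plunging at its apparent dip toward its trend (east-north-up frame): v₁ = (-0.750, -0.433, -0.500), v₂ = (0.161, -0.913, -0.375).
n = v₁ × v₂ = (-0.294, -0.361, 0.755) (taken with n_z > 0).
Dip δ = arctan(|n_h|/n_z) = arctan(0.466/0.755) = 31.7°.
Dip direction = atan2(-0.294, -0.361) = 219° (azimuth of n's horizontal projection).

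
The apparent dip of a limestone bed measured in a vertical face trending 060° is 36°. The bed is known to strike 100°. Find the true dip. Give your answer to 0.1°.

48.5°

The section is 40° from the strike.
tan δ = tan α / sin β = tan 36° / sin 40° = 0.7265 / 0.6428 = 1.1303
true dip = arctan 1.1303 = 48.50°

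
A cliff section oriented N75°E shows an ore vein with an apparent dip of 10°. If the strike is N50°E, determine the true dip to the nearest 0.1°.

β = acute angle between strike N50°E and section N75°E = 25°.
tan δ = tan α / sin β = tan 10° / sin 25° = 0.1763 / 0.4226 = 0.4172
true dip = arctan 0.4172 = 22.65°

22.6°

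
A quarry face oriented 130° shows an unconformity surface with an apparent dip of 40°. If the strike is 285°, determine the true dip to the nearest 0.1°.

63.3°

The section is 25° from the strike.
tan(true dip) = tan 40° / sin 25° = 1.9855
δ = arctan(1.9855) = 63.27°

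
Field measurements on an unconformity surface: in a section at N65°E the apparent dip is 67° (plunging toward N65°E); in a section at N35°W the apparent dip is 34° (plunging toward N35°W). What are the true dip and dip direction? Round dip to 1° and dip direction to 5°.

Represent each trace as a vector plunging at its apparent dip toward its trend (east-north-up frame): v₁ = (0.354, 0.165, -0.921), v₂ = (-0.476, 0.679, -0.559).
The plane normal is n = v₁ × v₂ ∝ (0.533, 0.636, 0.319).
True dip = arccos(n_z / |n|) = arccos(0.3590) = 69.0°.
Dip direction = atan2(0.533, 0.636) = 40° (azimuth of n's horizontal projection).

true dip 69°, dip direction 040°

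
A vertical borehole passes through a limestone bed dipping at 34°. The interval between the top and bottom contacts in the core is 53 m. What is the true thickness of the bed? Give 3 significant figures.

43.9 m

True thickness t = h · cos(dip) = 53 × cos 34°
t = 53 × 0.8290 = 43.939 m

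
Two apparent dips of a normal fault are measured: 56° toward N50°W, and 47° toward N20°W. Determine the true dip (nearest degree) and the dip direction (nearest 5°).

Represent each trace as a vector plunging at its apparent dip toward its trend (east-north-up frame): v₁ = (-0.428, 0.359, -0.829), v₂ = (-0.233, 0.641, -0.731).
The plane normal is n = v₁ × v₂ ∝ (-0.268, 0.120, 0.191).
tan δ = √(n_x²+n_y²)/n_z = 0.294/0.191, so δ = 57.0°.
The horizontal component of n points toward azimuth atan2(n_x, n_y) = 294°, the dip direction.

true dip 57°, dip direction 295°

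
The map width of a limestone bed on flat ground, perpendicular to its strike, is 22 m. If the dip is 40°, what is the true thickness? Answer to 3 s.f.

True thickness t = w · sin(dip) = 22 × sin 40°
t = 22 × 0.6428 = 14.141 m

14.1 m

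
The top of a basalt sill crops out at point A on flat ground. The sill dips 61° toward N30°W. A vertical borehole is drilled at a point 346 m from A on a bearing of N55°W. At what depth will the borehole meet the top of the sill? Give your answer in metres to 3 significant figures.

566 m

The hole lies 25° from the dip direction, so the down-dip offset is 346 × cos 25° = 313.58 m.
Depth = down-dip offset × tan(dip) = 313.58 × tan 61° = 313.58 × 1.8040
Depth = 565.72 m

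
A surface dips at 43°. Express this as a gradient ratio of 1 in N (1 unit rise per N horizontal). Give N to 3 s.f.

1 in 1.07

1 : N means tan θ = 1/N, so N = 1/tan 43° = 1/0.9325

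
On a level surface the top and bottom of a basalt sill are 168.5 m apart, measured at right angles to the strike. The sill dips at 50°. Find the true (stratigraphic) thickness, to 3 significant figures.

129 m

True thickness t = w · sin(dip) = 168.5 × sin 50°
t = 168.5 × 0.7660 = 129.078 m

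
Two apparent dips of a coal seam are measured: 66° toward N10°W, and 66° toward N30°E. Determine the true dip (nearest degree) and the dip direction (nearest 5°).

true dip 67°, dip direction 010°

The two traces are lines in the plane: v₁ = (sin 350°·cos 66°, cos 350°·cos 66°, −sin 66°), v₂ = (sin 30°·cos 66°, cos 30°·cos 66°, −sin 66°).
The plane normal is n = v₁ × v₂ ∝ (0.044, 0.250, 0.106).
tan δ = √(n_x²+n_y²)/n_z = 0.254/0.106, so δ = 67.3°.
Dip direction = atan2(0.044, 0.250) = 10° (azimuth of n's horizontal projection).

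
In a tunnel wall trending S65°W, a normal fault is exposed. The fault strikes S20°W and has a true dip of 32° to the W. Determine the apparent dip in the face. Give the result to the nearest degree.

24°

The section lies 45° from the strike.
tan α = tan 32° × sin 45° = 0.6249 × 0.7071 = 0.4418
apparent dip = arctan 0.4418 = 23.84°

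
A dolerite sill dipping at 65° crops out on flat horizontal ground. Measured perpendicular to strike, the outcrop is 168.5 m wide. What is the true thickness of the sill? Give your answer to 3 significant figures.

True thickness t = w · sin(dip) = 168.5 × sin 65°
t = 168.5 × 0.9063 = 152.713 m

153 m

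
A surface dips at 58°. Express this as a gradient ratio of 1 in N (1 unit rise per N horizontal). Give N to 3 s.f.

1 : N means tan θ = 1/N, so N = 1/tan 58° = 1/1.6003

1 in 0.625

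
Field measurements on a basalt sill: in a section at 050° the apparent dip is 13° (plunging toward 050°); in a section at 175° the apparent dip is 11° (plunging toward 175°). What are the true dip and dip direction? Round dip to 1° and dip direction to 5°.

The two traces are lines in the plane: v₁ = (sin 50°·cos 13°, cos 50°·cos 13°, −sin 13°), v₂ = (sin 175°·cos 11°, cos 175°·cos 11°, −sin 11°).
Cross product v₁ × v₂ gives the pole to the plane: n ∝ (0.339, -0.123, 0.783).
Dip δ = arctan(|n_h|/n_z) = arctan(0.361/0.783) = 24.7°.
The horizontal component of n points toward azimuth atan2(n_x, n_y) = 110°, the dip direction.

true dip 25°, dip direction 110°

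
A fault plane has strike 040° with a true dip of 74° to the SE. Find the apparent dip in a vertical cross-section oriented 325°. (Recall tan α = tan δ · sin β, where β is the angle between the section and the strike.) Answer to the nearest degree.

Angle between strike (040°) and section (325°): β = 75°.
tan(apparent dip) = tan 74° · sin 75° = 3.3686
apparent dip = arctan 3.3686 = 73.47°

73°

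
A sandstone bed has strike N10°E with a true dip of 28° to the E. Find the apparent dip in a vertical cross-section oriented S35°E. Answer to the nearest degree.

21°

The strike is N10°E and the section trends S35°E; the acute angle between them is β = 45°.
tan(apparent dip) = tan 28° · sin 45° = 0.3760
apparent dip = arctan 0.3760 = 20.61°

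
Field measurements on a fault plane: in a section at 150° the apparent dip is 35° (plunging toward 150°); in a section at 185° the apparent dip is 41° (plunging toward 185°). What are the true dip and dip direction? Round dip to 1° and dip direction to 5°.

true dip 41°, dip direction 185°

Represent each trace as a vector plunging at its apparent dip toward its trend (east-north-up frame): v₁ = (0.410, -0.709, -0.574), v₂ = (-0.066, -0.752, -0.656).
n = v₁ × v₂ = (-0.034, -0.306, 0.355) (taken with n_z > 0).
Dip δ = arctan(|n_h|/n_z) = arctan(0.308/0.355) = 41.0°.
Dip direction = atan2(-0.034, -0.306) = 186° (azimuth of n's horizontal projection).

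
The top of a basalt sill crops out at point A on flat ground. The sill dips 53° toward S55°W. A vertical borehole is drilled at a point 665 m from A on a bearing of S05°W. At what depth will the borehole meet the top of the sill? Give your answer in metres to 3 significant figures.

The hole lies 50° from the dip direction, so the down-dip offset is 665 × cos 50° = 427.45 m.
Depth = down-dip offset × tan(dip) = 427.45 × tan 53° = 427.45 × 1.3270
Depth = 567.25 m

567 m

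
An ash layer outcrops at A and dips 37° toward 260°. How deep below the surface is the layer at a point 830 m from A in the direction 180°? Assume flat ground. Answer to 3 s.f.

109 m

The hole lies 80° from the dip direction, so the down-dip offset is 830 × cos 80° = 144.13 m.
Depth = down-dip offset × tan(dip) = 144.13 × tan 37° = 144.13 × 0.7536
Depth = 108.61 m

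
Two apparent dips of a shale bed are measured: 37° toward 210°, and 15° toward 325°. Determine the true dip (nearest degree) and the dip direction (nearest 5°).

The two traces are lines in the plane: v₁ = (sin 210°·cos 37°, cos 210°·cos 37°, −sin 37°), v₂ = (sin 325°·cos 15°, cos 325°·cos 15°, −sin 15°).
The plane normal is n = v₁ × v₂ ∝ (-0.655, -0.230, 0.699).
True dip = arccos(n_z / |n|) = arccos(0.7095) = 44.8°.
Dip direction = azimuth of (n_x, n_y) = atan2(-0.655, -0.230) = 251°.

true dip 45°, dip direction 250°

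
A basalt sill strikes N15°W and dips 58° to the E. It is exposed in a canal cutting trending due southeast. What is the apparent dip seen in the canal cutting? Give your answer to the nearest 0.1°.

The strike is N15°W and the section trends due southeast; the acute angle between them is β = 30°.
tan(apparent dip) = tan 58° · sin 30° = 0.8002
apparent dip = arctan 0.8002 = 38.67°

38.7°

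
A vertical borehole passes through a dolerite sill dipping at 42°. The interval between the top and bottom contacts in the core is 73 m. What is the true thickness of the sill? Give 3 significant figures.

True thickness t = h · cos(dip) = 73 × cos 42°
t = 73 × 0.7431 = 54.250 m

54.2 m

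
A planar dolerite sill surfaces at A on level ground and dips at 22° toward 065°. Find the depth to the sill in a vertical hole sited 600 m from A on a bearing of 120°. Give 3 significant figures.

139 m

The hole lies 55° from the dip direction, so the down-dip offset is 600 × cos 55° = 344.15 m.
Depth = down-dip offset × tan(dip) = 344.15 × tan 22° = 344.15 × 0.4040
Depth = 139.04 m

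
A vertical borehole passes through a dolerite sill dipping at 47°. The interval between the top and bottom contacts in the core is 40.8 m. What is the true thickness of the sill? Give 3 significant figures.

True thickness t = h · cos(dip) = 40.8 × cos 47°
t = 40.8 × 0.6820 = 27.826 m

27.8 m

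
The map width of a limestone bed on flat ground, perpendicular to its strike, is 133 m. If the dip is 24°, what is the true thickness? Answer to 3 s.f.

True thickness t = w · sin(dip) = 133 × sin 24°
t = 133 × 0.4067 = 54.096 m

54.1 m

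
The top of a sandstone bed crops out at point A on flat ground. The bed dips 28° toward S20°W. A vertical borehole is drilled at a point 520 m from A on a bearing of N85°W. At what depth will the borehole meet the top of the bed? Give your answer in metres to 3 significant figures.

71.6 m

The hole lies 75° from the dip direction, so the down-dip offset is 520 × cos 75° = 134.59 m.
Depth = down-dip offset × tan(dip) = 134.59 × tan 28° = 134.59 × 0.5317
Depth = 71.56 m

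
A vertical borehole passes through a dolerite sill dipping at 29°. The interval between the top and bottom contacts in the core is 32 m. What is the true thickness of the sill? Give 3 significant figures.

True thickness t = h · cos(dip) = 32 × cos 29°
t = 32 × 0.8746 = 27.988 m

28.0 m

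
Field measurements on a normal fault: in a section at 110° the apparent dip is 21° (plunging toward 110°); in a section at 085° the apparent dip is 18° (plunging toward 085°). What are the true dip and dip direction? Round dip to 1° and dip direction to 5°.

true dip 21°, dip direction 120°

Represent each trace as a vector plunging at its apparent dip toward its trend (east-north-up frame): v₁ = (0.877, -0.319, -0.358), v₂ = (0.947, 0.083, -0.309).
n = v₁ × v₂ = (0.128, -0.068, 0.375) (taken with n_z > 0).
Dip δ = arctan(|n_h|/n_z) = arctan(0.145/0.375) = 21.2°.
The horizontal component of n points toward azimuth atan2(n_x, n_y) = 118°, the dip direction.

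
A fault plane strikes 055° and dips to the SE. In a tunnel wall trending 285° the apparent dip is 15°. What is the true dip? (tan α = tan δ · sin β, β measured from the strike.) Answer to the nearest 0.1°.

β = acute angle between strike 055° and section 285° = 50°.
tan δ = tan α / sin β = tan 15° / sin 50° = 0.2679 / 0.7660 = 0.3498
δ = arctan(0.3498) = 19.28°

19.3°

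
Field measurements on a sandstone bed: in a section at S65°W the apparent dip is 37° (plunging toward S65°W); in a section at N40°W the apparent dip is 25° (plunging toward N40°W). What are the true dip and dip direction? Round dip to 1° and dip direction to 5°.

The two traces are lines in the plane: v₁ = (sin 245°·cos 37°, cos 245°·cos 37°, −sin 37°), v₂ = (sin 320°·cos 25°, cos 320°·cos 25°, −sin 25°).
The plane normal is n = v₁ × v₂ ∝ (-0.560, -0.045, 0.699).
True dip = arccos(n_z / |n|) = arccos(0.7793) = 38.8°.
The horizontal component of n points toward azimuth atan2(n_x, n_y) = 265°, the dip direction.

true dip 39°, dip direction 265°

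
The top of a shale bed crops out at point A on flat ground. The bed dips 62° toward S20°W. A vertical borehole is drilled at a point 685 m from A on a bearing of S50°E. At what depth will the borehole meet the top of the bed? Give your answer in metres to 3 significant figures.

The hole lies 70° from the dip direction, so the down-dip offset is 685 × cos 70° = 234.28 m.
Depth = down-dip offset × tan(dip) = 234.28 × tan 62° = 234.28 × 1.8807
Depth = 440.62 m

441 m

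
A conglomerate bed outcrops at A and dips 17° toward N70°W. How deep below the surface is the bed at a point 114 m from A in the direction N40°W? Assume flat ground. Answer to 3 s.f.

The hole lies 30° from the dip direction, so the down-dip offset is 114 × cos 30° = 98.73 m.
Depth = down-dip offset × tan(dip) = 98.73 × tan 17° = 98.73 × 0.3057
Depth = 30.18 m

30.2 m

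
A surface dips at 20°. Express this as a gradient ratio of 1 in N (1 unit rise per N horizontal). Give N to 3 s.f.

1 : N means tan θ = 1/N, so N = 1/tan 20° = 1/0.3640

1 in 2.75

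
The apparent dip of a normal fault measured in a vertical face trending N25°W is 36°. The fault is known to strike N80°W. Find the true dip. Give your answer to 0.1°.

41.6°

The section is 55° from the strike.
tan δ = tan α / sin β = tan 36° / sin 55° = 0.7265 / 0.8192 = 0.8869
δ = arctan(0.8869) = 41.57°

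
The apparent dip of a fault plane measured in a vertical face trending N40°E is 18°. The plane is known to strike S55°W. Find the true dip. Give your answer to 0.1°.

β = acute angle between strike S55°W and section N40°E = 15°.
tan(true dip) = tan 18° / sin 15° = 1.2554
true dip = arctan 1.2554 = 51.46°

51.5°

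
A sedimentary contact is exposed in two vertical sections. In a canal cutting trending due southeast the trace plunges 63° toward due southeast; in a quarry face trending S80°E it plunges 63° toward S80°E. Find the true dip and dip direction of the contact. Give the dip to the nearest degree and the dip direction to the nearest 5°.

Represent each trace as a vector plunging at its apparent dip toward its trend (east-north-up frame): v₁ = (0.321, -0.321, -0.891), v₂ = (0.447, -0.079, -0.891).
n = v₁ × v₂ = (0.216, -0.112, 0.118) (taken with n_z > 0).
True dip = arccos(n_z / |n|) = arccos(0.4371) = 64.1°.
The horizontal component of n points toward azimuth atan2(n_x, n_y) = 118°, the dip direction.

true dip 64°, dip direction 120°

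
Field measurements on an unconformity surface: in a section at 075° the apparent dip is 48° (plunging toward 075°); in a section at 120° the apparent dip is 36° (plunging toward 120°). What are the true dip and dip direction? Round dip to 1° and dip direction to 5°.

Represent each trace as a vector plunging at its apparent dip toward its trend (east-north-up frame): v₁ = (0.646, 0.173, -0.743), v₂ = (0.701, -0.405, -0.588).
Cross product v₁ × v₂ gives the pole to the plane: n ∝ (0.402, 0.141, 0.383).
tan δ = √(n_x²+n_y²)/n_z = 0.426/0.383, so δ = 48.1°.
Dip direction = azimuth of (n_x, n_y) = atan2(0.402, 0.141) = 71°.

true dip 48°, dip direction 070°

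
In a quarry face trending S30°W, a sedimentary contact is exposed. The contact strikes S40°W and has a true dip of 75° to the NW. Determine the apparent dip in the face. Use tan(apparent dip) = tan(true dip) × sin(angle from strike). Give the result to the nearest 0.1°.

32.9°

The strike is S40°W and the section trends S30°W; the acute angle between them is β = 10°.
tan(apparent dip) = tan 75° · sin 10° = 0.6481
apparent dip = arctan 0.6481 = 32.95°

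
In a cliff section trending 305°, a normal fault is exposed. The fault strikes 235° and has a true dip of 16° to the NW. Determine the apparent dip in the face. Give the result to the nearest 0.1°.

15.1°

The section lies 70° from the strike.
tan(apparent dip) = tan 16° · sin 70° = 0.2695
α = arctan(0.2695) = 15.08°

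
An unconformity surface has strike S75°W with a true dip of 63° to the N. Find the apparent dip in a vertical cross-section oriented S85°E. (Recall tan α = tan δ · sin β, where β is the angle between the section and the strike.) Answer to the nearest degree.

34°

The section lies 20° from the strike.
tan(apparent dip) = tan 63° · sin 20° = 0.6713
α = arctan(0.6713) = 33.87°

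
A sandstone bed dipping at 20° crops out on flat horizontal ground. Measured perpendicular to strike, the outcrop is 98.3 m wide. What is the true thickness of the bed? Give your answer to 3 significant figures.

True thickness t = w · sin(dip) = 98.3 × sin 20°
t = 98.3 × 0.3420 = 33.621 m

33.6 m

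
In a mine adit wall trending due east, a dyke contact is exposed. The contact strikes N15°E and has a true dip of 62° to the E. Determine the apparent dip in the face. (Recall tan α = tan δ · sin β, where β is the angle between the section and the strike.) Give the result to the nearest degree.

The strike is N15°E and the section trends due east; the acute angle between them is β = 75°.
tan α = tan 62° × sin 75° = 1.8807 × 0.9659 = 1.8166
α = arctan(1.8166) = 61.17°

61°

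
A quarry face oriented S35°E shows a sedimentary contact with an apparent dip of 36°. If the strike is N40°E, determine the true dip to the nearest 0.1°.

The section is 75° from the strike.
tan δ = tan α / sin β = tan 36° / sin 75° = 0.7265 / 0.9659 = 0.7522
δ = arctan(0.7522) = 36.95°

36.9°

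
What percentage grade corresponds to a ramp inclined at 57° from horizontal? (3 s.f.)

154%

grade % = 100 × tan 57° = 100 × 1.5399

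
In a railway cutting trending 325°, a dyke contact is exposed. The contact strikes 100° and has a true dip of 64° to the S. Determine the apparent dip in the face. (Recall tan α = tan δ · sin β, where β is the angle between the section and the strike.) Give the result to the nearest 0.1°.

55.4°

The section lies 45° from the strike.
tan(apparent dip) = tan 64° · sin 45° = 1.4498
apparent dip = arctan 1.4498 = 55.40°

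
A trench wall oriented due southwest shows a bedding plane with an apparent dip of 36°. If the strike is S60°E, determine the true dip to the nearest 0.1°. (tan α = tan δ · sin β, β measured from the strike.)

36.9°

The section is 75° from the strike.
tan δ = tan α / sin β = tan 36° / sin 75° = 0.7265 / 0.9659 = 0.7522
δ = arctan(0.7522) = 36.95°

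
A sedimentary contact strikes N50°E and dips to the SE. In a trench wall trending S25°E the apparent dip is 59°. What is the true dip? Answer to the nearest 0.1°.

59.9°

β = acute angle between strike N50°E and section S25°E = 75°.
tan δ = tan α / sin β = tan 59° / sin 75° = 1.6643 / 0.9659 = 1.7230
true dip = arctan 1.7230 = 59.87°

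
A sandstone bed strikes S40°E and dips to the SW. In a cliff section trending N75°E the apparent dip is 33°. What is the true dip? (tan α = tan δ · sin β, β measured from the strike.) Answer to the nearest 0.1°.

35.6°

β = acute angle between strike S40°E and section N75°E = 65°.
tan(true dip) = tan 33° / sin 65° = 0.7165
true dip = arctan 0.7165 = 35.62°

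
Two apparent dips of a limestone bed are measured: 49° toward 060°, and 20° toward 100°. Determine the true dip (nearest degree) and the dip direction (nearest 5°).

true dip 55°, dip direction 025°

The two traces are lines in the plane: v₁ = (sin 60°·cos 49°, cos 60°·cos 49°, −sin 49°), v₂ = (sin 100°·cos 20°, cos 100°·cos 20°, −sin 20°).
The plane normal is n = v₁ × v₂ ∝ (0.235, 0.504, 0.396).
Dip δ = arctan(|n_h|/n_z) = arctan(0.556/0.396) = 54.5°.
Dip direction = azimuth of (n_x, n_y) = atan2(0.235, 0.504) = 25°.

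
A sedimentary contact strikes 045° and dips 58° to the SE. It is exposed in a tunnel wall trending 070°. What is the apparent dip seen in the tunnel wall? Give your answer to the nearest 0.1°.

34.1°

Angle between strike (045°) and section (070°): β = 25°.
tan α = tan 58° × sin 25° = 1.6003 × 0.4226 = 0.6763
apparent dip = arctan 0.6763 = 34.07°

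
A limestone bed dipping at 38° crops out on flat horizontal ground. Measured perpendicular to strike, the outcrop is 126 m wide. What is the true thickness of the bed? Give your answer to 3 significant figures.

77.6 m

True thickness t = w · sin(dip) = 126 × sin 38°
t = 126 × 0.6157 = 77.573 m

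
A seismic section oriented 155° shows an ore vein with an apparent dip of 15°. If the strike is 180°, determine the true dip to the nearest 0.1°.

32.4°

The section is 25° from the strike.
tan(true dip) = tan 15° / sin 25° = 0.6340
true dip = arctan 0.6340 = 32.38°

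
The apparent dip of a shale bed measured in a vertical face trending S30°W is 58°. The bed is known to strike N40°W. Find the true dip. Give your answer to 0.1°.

β = acute angle between strike N40°W and section S30°W = 70°.
tan(true dip) = tan 58° / sin 70° = 1.7030
true dip = arctan 1.7030 = 59.58°

59.6°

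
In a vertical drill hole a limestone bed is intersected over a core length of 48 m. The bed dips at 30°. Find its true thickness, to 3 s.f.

True thickness t = h · cos(dip) = 48 × cos 30°
t = 48 × 0.8660 = 41.569 m

41.6 m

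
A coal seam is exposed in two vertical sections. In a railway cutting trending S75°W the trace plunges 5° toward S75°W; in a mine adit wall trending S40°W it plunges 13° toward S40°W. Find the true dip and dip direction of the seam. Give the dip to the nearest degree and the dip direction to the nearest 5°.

Each apparent-dip line lies in the plane. As unit vectors (x east, y north, z up), v₁ plunges 5°→S75°W and v₂ plunges 13°→S40°W.
The plane normal is n = v₁ × v₂ ∝ (-0.007, -0.162, 0.557).
True dip = arccos(n_z / |n|) = arccos(0.9602) = 16.2°.
The horizontal component of n points toward azimuth atan2(n_x, n_y) = 182°, the dip direction.

true dip 16°, dip direction 180°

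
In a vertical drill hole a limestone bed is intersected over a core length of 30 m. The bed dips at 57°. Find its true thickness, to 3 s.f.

True thickness t = h · cos(dip) = 30 × cos 57°
t = 30 × 0.5446 = 16.339 m

16.3 m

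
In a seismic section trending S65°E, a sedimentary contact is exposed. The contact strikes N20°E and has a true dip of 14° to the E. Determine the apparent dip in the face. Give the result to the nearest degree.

Angle between strike (N20°E) and section (S65°E): β = 85°.
tan α = tan 14° × sin 85° = 0.2493 × 0.9962 = 0.2484
α = arctan(0.2484) = 13.95°

14°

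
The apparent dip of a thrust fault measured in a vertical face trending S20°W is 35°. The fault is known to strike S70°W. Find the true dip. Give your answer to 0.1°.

42.4°

The section is 50° from the strike.
tan(true dip) = tan 35° / sin 50° = 0.9141
true dip = arctan 0.9141 = 42.43°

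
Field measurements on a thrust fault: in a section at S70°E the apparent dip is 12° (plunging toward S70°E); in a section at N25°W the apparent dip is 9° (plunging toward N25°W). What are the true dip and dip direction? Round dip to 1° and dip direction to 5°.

true dip 26°, dip direction 045°

Each apparent-dip line lies in the plane. As unit vectors (x east, y north, z up), v₁ plunges 12°→S70°E and v₂ plunges 9°→N25°W.
n = v₁ × v₂ = (0.238, 0.231, 0.683) (taken with n_z > 0).
Dip δ = arctan(|n_h|/n_z) = arctan(0.332/0.683) = 25.9°.
The horizontal component of n points toward azimuth atan2(n_x, n_y) = 46°, the dip direction.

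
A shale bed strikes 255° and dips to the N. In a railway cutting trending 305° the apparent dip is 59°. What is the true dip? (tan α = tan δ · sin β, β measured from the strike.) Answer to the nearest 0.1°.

The section is 50° from the strike.
tan δ = tan α / sin β = tan 59° / sin 50° = 1.6643 / 0.7660 = 2.1726
true dip = arctan 2.1726 = 65.28°

65.3°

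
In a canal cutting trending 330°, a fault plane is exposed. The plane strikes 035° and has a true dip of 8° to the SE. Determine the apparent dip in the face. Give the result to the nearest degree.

7°

The strike is 035° and the section trends 330°; the acute angle between them is β = 65°.
tan α = tan 8° × sin 65° = 0.1405 × 0.9063 = 0.1274
apparent dip = arctan 0.1274 = 7.26°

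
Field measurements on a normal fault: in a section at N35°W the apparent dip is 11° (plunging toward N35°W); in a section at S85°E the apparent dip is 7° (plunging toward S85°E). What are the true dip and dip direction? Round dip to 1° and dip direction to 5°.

Represent each trace as a vector plunging at its apparent dip toward its trend (east-north-up frame): v₁ = (-0.563, 0.804, -0.191), v₂ = (0.989, -0.087, -0.122).
n = v₁ × v₂ = (0.115, 0.257, 0.746) (taken with n_z > 0).
Dip δ = arctan(|n_h|/n_z) = arctan(0.282/0.746) = 20.7°.
The horizontal component of n points toward azimuth atan2(n_x, n_y) = 24°, the dip direction.

true dip 21°, dip direction 025°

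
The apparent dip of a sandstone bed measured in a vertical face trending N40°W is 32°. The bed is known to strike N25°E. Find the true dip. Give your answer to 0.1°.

34.6°

β = acute angle between strike N25°E and section N40°W = 65°.
tan δ = tan α / sin β = tan 32° / sin 65° = 0.6249 / 0.9063 = 0.6895
true dip = arctan 0.6895 = 34.58°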